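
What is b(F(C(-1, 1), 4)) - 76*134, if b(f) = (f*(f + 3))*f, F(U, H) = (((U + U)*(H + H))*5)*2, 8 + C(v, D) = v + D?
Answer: -2092246984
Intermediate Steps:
C(v, D) = -8 + D + v (C(v, D) = -8 + (v + D) = -8 + (D + v) = -8 + D + v)
F(U, H) = 40*H*U (F(U, H) = (((2*U)*(2*H))*5)*2 = ((4*H*U)*5)*2 = (20*H*U)*2 = 40*H*U)
b(f) = f²*(3 + f) (b(f) = (f*(3 + f))*f = f²*(3 + f))
b(F(C(-1, 1), 4)) - 76*134 = (40*4*(-8 + 1 - 1))²*(3 + 40*4*(-8 + 1 - 1)) - 76*134 = (40*4*(-8))²*(3 + 40*4*(-8)) - 10184 = (-1280)²*(3 - 1280) - 10184 = 1638400*(-1277) - 10184 = -2092236800 - 10184 = -2092246984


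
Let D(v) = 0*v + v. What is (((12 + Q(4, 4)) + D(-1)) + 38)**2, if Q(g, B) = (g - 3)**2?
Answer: 2500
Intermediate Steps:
Q(g, B) = (-3 + g)**2
D(v) = v (D(v) = 0 + v = v)
(((12 + Q(4, 4)) + D(-1)) + 38)**2 = (((12 + (-3 + 4)**2) - 1) + 38)**2 = (((12 + 1**2) - 1) + 38)**2 = (((12 + 1) - 1) + 38)**2 = ((13 - 1) + 38)**2 = (12 + 38)**2 = 50**2 = 2500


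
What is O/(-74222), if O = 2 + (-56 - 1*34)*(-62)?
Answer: -2791/37111 ≈ -0.075207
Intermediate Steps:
O = 5582 (O = 2 + (-56 - 34)*(-62) = 2 - 90*(-62) = 2 + 5580 = 5582)
O/(-74222) = 5582/(-74222) = 5582*(-1/74222) = -2791/37111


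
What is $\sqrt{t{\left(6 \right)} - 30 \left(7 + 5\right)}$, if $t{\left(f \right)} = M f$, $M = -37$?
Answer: $i \sqrt{582} \approx 24.125 i$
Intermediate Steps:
$t{\left(f \right)} = - 37 f$
$\sqrt{t{\left(6 \right)} - 30 \left(7 + 5\right)} = \sqrt{\left(-37\right) 6 - 30 \left(7 + 5\right)} = \sqrt{-222 - 360} = \sqrt{-582} = i \sqrt{582}$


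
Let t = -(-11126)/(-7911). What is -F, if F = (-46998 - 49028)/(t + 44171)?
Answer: 759661686/349425655 ≈ 2.1740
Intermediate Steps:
t = -11126/7911 (t = -(-11126)*(-1)/7911 = -1*11126/7911 = -11126/7911 ≈ -1.4064)
F = -759661686/349425655 (F = (-46998 - 49028)/(-11126/7911 + 44171) = -96026/349425655/7911 = -96026*7911/349425655 = -759661686/349425655 ≈ -2.1740)
-F = -1*(-759661686/349425655) = 759661686/349425655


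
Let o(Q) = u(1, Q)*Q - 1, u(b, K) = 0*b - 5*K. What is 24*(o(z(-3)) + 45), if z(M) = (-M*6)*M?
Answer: -348864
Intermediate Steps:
u(b, K) = -5*K (u(b, K) = 0 - 5*K = -5*K)
z(M) = -6*M² (z(M) = (-6*M)*M = -6*M²)
o(Q) = -1 - 5*Q² (o(Q) = (-5*Q)*Q - 1 = -5*Q² - 1 = -1 - 5*Q²)
24*(o(z(-3)) + 45) = 24*((-1 - 5*(-6*(-3)²)²) + 45) = 24*((-1 - 5*(-6*9)²) + 45) = 24*((-1 - 5*(-54)²) + 45) = 24*((-1 - 5*2916) + 45) = 24*((-1 - 14580) + 45) = 24*(-14581 + 45) = 24*(-14536) = -348864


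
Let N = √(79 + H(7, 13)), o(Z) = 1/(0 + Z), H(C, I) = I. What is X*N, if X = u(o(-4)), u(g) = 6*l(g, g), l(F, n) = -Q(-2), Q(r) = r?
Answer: 24*√23 ≈ 115.10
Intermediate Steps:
o(Z) = 1/Z
l(F, n) = 2 (l(F, n) = -1*(-2) = 2)
u(g) = 12 (u(g) = 6*2 = 12)
N = 2*√23 (N = √(79 + 13) = √92 = 2*√23 ≈ 9.5917)
X = 12
X*N = 12*(2*√23) = 24*√23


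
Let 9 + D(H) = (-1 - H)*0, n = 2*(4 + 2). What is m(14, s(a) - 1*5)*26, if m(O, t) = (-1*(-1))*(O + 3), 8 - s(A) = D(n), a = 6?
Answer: 442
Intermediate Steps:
n = 12 (n = 2*6 = 12)
D(H) = -9 (D(H) = -9 + (-1 - H)*0 = -9 + 0 = -9)
s(A) = 17 (s(A) = 8 - 1*(-9) = 8 + 9 = 17)
m(O, t) = 3 + O (m(O, t) = 1*(3 + O) = 3 + O)
m(14, s(a) - 1*5)*26 = (3 + 14)*26 = 17*26 = 442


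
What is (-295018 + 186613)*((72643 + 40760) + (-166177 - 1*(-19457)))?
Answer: 3611729385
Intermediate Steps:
(-295018 + 186613)*((72643 + 40760) + (-166177 - 1*(-19457))) = -108405*(113403 + (-166177 + 19457)) = -108405*(113403 - 146720) = -108405*(-33317) = 3611729385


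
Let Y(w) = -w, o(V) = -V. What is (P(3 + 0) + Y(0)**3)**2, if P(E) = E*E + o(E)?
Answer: 36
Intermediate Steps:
P(E) = E**2 - E (P(E) = E*E - E = E**2 - E)
(P(3 + 0) + Y(0)**3)**2 = ((3 + 0)*(-1 + (3 + 0)) + (-1*0)**3)**2 = (3*(-1 + 3) + 0**3)**2 = (3*2 + 0)**2 = (6 + 0)**2 = 6**2 = 36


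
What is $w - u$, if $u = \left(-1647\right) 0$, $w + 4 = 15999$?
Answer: $15995$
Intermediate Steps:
$w = 15995$ ($w = -4 + 15999 = 15995$)
$u = 0$
$w - u = 15995 - 0 = 15995 + 0 = 15995$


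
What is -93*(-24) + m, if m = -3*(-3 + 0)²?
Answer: 2205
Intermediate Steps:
m = -27 (m = -3*(-3)² = -3*9 = -27)
-93*(-24) + m = -93*(-24) - 27 = 2232 - 27 = 2205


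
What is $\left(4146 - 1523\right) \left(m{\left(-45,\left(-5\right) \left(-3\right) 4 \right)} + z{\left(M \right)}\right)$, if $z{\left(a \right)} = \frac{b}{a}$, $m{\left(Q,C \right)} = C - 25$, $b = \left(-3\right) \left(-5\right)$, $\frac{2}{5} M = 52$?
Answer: $\frac{2394799}{26} \approx 92108.0$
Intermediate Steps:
$M = 130$ ($M = \frac{5}{2} \cdot 52 = 130$)
$b = 15$
$m{\left(Q,C \right)} = -25 + C$
$z{\left(a \right)} = \frac{15}{a}$
$\left(4146 - 1523\right) \left(m{\left(-45,\left(-5\right) \left(-3\right) 4 \right)} + z{\left(M \right)}\right) = \left(4146 - 1523\right) \left(\left(-25 + \left(-5\right) \left(-3\right) 4\right) + \frac{15}{130}\right) = 2623 \left(\left(-25 + 15 \cdot 4\right) + 15 \cdot \frac{1}{130}\right) = 2623 \left(\left(-25 + 60\right) + \frac{3}{26}\right) = 2623 \left(35 + \frac{3}{26}\right) = 2623 \cdot \frac{913}{26} = \frac{2394799}{26}$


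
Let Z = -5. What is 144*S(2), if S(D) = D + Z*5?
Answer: -3312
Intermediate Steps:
S(D) = -25 + D (S(D) = D - 5*5 = D - 25 = -25 + D)
144*S(2) = 144*(-25 + 2) = 144*(-23) = -3312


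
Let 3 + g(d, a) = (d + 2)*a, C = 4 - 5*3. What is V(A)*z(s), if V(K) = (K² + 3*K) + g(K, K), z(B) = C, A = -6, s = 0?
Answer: -429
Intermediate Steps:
C = -11 (C = 4 - 15 = -11)
z(B) = -11
g(d, a) = -3 + a*(2 + d) (g(d, a) = -3 + (d + 2)*a = -3 + (2 + d)*a = -3 + a*(2 + d))
V(K) = -3 + 2*K² + 5*K (V(K) = (K² + 3*K) + (-3 + 2*K + K*K) = (K² + 3*K) + (-3 + 2*K + K²) = (K² + 3*K) + (-3 + K² + 2*K) = -3 + 2*K² + 5*K)
V(A)*z(s) = (-3 + 2*(-6)² + 5*(-6))*(-11) = (-3 + 2*36 - 30)*(-11) = (-3 + 72 - 30)*(-11) = 39*(-11) = -429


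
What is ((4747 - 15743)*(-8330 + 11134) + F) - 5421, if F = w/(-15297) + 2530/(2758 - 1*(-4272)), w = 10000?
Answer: -331627614545014/10753791 ≈ -3.0838e+7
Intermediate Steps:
F = -3159859/10753791 (F = 10000/(-15297) + 2530/(2758 - 1*(-4272)) = 10000*(-1/15297) + 2530/(2758 + 4272) = -10000/15297 + 2530/7030 = -10000/15297 + 2530*(1/7030) = -10000/15297 + 253/703 = -3159859/10753791 ≈ -0.29384)
((4747 - 15743)*(-8330 + 11134) + F) - 5421 = ((4747 - 15743)*(-8330 + 11134) - 3159859/10753791) - 5421 = (-10996*2804 - 3159859/10753791) - 5421 = (-30832784 - 3159859/10753791) - 5421 = -331569318244003/10753791 - 5421 = -331627614545014/10753791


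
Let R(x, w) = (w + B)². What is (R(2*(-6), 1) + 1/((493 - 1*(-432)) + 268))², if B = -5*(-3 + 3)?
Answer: 1425636/1423249 ≈ 1.0017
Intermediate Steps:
B = 0 (B = -5*0 = 0)
R(x, w) = w² (R(x, w) = (w + 0)² = w²)
(R(2*(-6), 1) + 1/((493 - 1*(-432)) + 268))² = (1² + 1/((493 - 1*(-432)) + 268))² = (1 + 1/((493 + 432) + 268))² = (1 + 1/(925 + 268))² = (1 + 1/1193)² = (1194/1193)² = 1425636/1423249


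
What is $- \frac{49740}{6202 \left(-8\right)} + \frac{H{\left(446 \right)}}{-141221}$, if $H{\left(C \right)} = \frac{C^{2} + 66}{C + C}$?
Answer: $\frac{390989495923}{390630278332} \approx 1.0009$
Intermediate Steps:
$H{\left(C \right)} = \frac{66 + C^{2}}{2 C}$
$- \frac{49740}{6202 \left(-8\right)} + \frac{H{\left(446 \right)}}{-141221} = - \frac{49740}{6202 \left(-8\right)} + \frac{\frac{1}{2} \cdot 446 + \frac{33}{446}}{-141221} = - \frac{49740}{-49616} + \left(223 + 33 \cdot \frac{1}{446}\right) \left(- \frac{1}{141221}\right) = \left(-49740\right) \left(- \frac{1}{49616}\right) + \left(223 + \frac{33}{446}\right) \left(- \frac{1}{141221}\right) = \frac{12435}{12404} + \frac{99491}{446} \left(- \frac{1}{141221}\right) = \frac{12435}{12404} - \frac{99491}{62984566} = \frac{390989495923}{390630278332}$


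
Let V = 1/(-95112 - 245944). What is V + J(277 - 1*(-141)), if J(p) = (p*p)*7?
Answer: 417134679807/341056 ≈ 1.2231e+6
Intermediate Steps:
J(p) = 7*p**2 (J(p) = p**2*7 = 7*p**2)
V = -1/341056 (V = 1/(-341056) = -1/341056 ≈ -2.9321e-6)
V + J(277 - 1*(-141)) = -1/341056 + 7*(277 - 1*(-141))**2 = -1/341056 + 7*(277 + 141)**2 = -1/341056 + 7*418**2 = -1/341056 + 7*174724 = -1/341056 + 1223068 = 417134679807/341056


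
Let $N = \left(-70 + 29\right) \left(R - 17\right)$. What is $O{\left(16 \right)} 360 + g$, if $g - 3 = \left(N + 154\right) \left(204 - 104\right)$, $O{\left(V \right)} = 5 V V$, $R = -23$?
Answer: $640203$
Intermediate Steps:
$N = 1640$ ($N = \left(-70 + 29\right) \left(-23 - 17\right) = \left(-41\right) \left(-40\right) = 1640$)
$O{\left(V \right)} = 5 V^{2}$
$g = 179403$ ($g = 3 + \left(1640 + 154\right) \left(204 - 104\right) = 3 + 1794 \cdot 100 = 3 + 179400 = 179403$)
$O{\left(16 \right)} 360 + g = 5 \cdot 16^{2} \cdot 360 + 179403 = 5 \cdot 256 \cdot 360 + 179403 = 1280 \cdot 360 + 179403 = 460800 + 179403 = 640203$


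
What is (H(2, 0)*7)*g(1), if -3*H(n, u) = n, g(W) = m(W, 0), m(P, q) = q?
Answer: 0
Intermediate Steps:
g(W) = 0
H(n, u) = -n/3
(H(2, 0)*7)*g(1) = (-⅓*2*7)*0 = -⅔*7*0 = -14/3*0 = 0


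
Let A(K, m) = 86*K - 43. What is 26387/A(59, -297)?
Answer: 26387/5031 ≈ 5.2449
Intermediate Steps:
A(K, m) = -43 + 86*K
26387/A(59, -297) = 26387/(-43 + 86*59) = 26387/(-43 + 5074) = 26387/5031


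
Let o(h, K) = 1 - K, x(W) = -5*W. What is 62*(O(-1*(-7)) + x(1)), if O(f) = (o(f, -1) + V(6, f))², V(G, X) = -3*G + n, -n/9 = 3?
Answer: 114328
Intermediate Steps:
n = -27 (n = -9*3 = -27)
V(G, X) = -27 - 3*G (V(G, X) = -3*G - 27 = -27 - 3*G)
O(f) = 1849 (O(f) = ((1 - 1*(-1)) + (-27 - 3*6))² = ((1 + 1) + (-27 - 18))² = (2 - 45)² = (-43)² = 1849)
62*(O(-1*(-7)) + x(1)) = 62*(1849 - 5*1) = 62*(1849 - 5) = 62*1844 = 114328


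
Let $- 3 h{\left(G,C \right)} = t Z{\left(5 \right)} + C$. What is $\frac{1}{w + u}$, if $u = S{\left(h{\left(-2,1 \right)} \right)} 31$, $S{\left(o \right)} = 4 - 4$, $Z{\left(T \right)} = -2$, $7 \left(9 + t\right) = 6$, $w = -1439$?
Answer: $- \frac{1}{1439} \approx -0.00069493$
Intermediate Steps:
$t = - \frac{57}{7}$ ($t = -9 + \frac{1}{7} \cdot 6 = -9 + \frac{6}{7} = - \frac{57}{7} \approx -8.1429$)
$h{\left(G,C \right)} = - \frac{38}{7} - \frac{C}{3}$ ($h{\left(G,C \right)} = - \frac{\left(- \frac{57}{7}\right) \left(-2\right) + C}{3} = - \frac{\frac{114}{7} + C}{3} = - \frac{38}{7} - \frac{C}{3}$)
$S{\left(o \right)} = 0$ ($S{\left(o \right)} = 4 - 4 = 0$)
$u = 0$ ($u = 0 \cdot 31 = 0$)
$\frac{1}{w + u} = \frac{1}{-1439 + 0} = \frac{1}{-1439} = - \frac{1}{1439}$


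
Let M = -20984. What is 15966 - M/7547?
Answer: 120516386/7547 ≈ 15969.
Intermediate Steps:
15966 - M/7547 = 15966 - (-20984)/7547 = 15966 - 1*(-20984/7547) = 15966 + 20984/7547 = 120516386/7547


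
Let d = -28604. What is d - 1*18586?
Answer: -47190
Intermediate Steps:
d - 1*18586 = -28604 - 1*18586 = -28604 - 18586 = -47190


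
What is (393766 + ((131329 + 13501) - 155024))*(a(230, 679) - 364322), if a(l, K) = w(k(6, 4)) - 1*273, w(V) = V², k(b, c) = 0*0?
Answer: -139848433340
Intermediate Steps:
k(b, c) = 0
a(l, K) = -273 (a(l, K) = 0² - 1*273 = 0 - 273 = -273)
(393766 + ((131329 + 13501) - 155024))*(a(230, 679) - 364322) = (393766 + ((131329 + 13501) - 155024))*(-273 - 364322) = (393766 + (144830 - 155024))*(-364595) = (393766 - 10194)*(-364595) = 383572*(-364595) = -139848433340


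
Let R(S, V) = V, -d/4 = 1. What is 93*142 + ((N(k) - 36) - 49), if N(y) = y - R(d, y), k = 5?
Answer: 13121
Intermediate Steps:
d = -4 (d = -4*1 = -4)
N(y) = 0 (N(y) = y - y = 0)
93*142 + ((N(k) - 36) - 49) = 93*142 + ((0 - 36) - 49) = 13206 + (-36 - 49) = 13206 - 85 = 13121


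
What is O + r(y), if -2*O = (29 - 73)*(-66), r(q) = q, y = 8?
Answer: -1444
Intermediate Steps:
O = -1452 (O = -(29 - 73)*(-66)/2 = -(-22)*(-66) = -½*2904 = -1452)
O + r(y) = -1452 + 8 = -1444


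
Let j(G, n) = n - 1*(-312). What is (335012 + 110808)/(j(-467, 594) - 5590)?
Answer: -111455/1171 ≈ -95.179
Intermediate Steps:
j(G, n) = 312 + n (j(G, n) = n + 312 = 312 + n)
(335012 + 110808)/(j(-467, 594) - 5590) = (335012 + 110808)/((312 + 594) - 5590) = 445820/(906 - 5590) = 445820/(-4684) = 445820*(-1/4684) = -111455/1171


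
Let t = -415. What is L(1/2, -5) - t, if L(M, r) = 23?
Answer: 438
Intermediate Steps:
L(1/2, -5) - t = 23 - 1*(-415) = 23 + 415 = 438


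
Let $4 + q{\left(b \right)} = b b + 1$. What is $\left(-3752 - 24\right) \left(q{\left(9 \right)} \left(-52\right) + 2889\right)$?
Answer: $4406592$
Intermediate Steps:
$q{\left(b \right)} = -3 + b^{2}$ ($q{\left(b \right)} = -4 + \left(b b + 1\right) = -4 + \left(b^{2} + 1\right) = -4 + \left(1 + b^{2}\right) = -3 + b^{2}$)
$\left(-3752 - 24\right) \left(q{\left(9 \right)} \left(-52\right) + 2889\right) = \left(-3752 - 24\right) \left(\left(-3 + 9^{2}\right) \left(-52\right) + 2889\right) = \left(-3752 + \left(-32 + 8\right)\right) \left(\left(-3 + 81\right) \left(-52\right) + 2889\right) = \left(-3752 - 24\right) \left(78 \left(-52\right) + 2889\right) = - 3776 \left(-4056 + 2889\right) = \left(-3776\right) \left(-1167\right) = 4406592$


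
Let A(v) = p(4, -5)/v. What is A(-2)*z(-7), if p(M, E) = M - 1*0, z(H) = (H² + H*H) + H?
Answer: -182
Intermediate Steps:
z(H) = H + 2*H² (z(H) = (H² + H²) + H = 2*H² + H = H + 2*H²)
p(M, E) = M (p(M, E) = M + 0 = M)
A(v) = 4/v
A(-2)*z(-7) = (4/(-2))*(-7*(1 + 2*(-7))) = (4*(-½))*(-7*(1 - 14)) = -(-14)*(-13) = -2*91 = -182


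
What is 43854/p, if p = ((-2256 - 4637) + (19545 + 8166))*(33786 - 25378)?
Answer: 21927/87518872 ≈ 0.00025054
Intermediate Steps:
p = 175037744 (p = (-6893 + 27711)*8408 = 20818*8408 = 175037744)
43854/p = 43854/175037744 = 43854*(1/175037744) = 21927/87518872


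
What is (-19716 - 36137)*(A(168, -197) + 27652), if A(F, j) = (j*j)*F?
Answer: -365701092092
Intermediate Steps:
A(F, j) = F*j**2 (A(F, j) = j**2*F = F*j**2)
(-19716 - 36137)*(A(168, -197) + 27652) = (-19716 - 36137)*(168*(-197)**2 + 27652) = -55853*(168*38809 + 27652) = -55853*(6519912 + 27652) = -55853*6547564 = -365701092092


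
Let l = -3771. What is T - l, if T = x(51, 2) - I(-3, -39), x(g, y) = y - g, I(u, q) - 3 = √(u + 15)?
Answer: 3719 - 2*√3 ≈ 3715.5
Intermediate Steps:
I(u, q) = 3 + √(15 + u) (I(u, q) = 3 + √(u + 15) = 3 + √(15 + u))
T = -52 - 2*√3 (T = (2 - 1*51) - (3 + √(15 - 3)) = (2 - 51) - (3 + √12) = -49 - (3 + 2*√3) = -49 + (-3 - 2*√3) = -52 - 2*√3 ≈ -55.464)
T - l = (-52 - 2*√3) - 1*(-3771) = (-52 - 2*√3) + 3771 = 3719 - 2*√3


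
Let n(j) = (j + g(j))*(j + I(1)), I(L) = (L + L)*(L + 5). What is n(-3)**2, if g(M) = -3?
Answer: 2916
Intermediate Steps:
I(L) = 2*L*(5 + L) (I(L) = (2*L)*(5 + L) = 2*L*(5 + L))
n(j) = (-3 + j)*(12 + j) (n(j) = (j - 3)*(j + 2*1*(5 + 1)) = (-3 + j)*(j + 2*1*6) = (-3 + j)*(j + 12) = (-3 + j)*(12 + j))
n(-3)**2 = (-36 + (-3)**2 + 9*(-3))**2 = (-36 + 9 - 27)**2 = (-54)**2 = 2916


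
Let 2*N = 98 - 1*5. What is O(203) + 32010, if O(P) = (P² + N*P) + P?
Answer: 165723/2 ≈ 82862.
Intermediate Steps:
N = 93/2 (N = (98 - 1*5)/2 = (98 - 5)/2 = (½)*93 = 93/2 ≈ 46.500)
O(P) = P² + 95*P/2 (O(P) = (P² + 93*P/2) + P = P² + 95*P/2)
O(203) + 32010 = (½)*203*(95 + 2*203) + 32010 = (½)*203*(95 + 406) + 32010 = (½)*203*501 + 32010 = 101703/2 + 32010 = 165723/2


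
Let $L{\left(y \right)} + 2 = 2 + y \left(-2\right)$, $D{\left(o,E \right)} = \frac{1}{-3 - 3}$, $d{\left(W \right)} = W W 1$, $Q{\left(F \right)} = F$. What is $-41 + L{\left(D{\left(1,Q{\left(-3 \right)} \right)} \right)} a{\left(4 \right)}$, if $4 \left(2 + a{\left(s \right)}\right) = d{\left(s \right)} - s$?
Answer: $- \frac{122}{3} \approx -40.667$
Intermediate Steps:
$d{\left(W \right)} = W^{2}$ ($d{\left(W \right)} = W^{2} \cdot 1 = W^{2}$)
$D{\left(o,E \right)} = - \frac{1}{6}$ ($D{\left(o,E \right)} = \frac{1}{-6} = - \frac{1}{6}$)
$a{\left(s \right)} = -2 - \frac{s}{4} + \frac{s^{2}}{4}$ ($a{\left(s \right)} = -2 + \frac{s^{2} - s}{4} = -2 + \left(- \frac{s}{4} + \frac{s^{2}}{4}\right) = -2 - \frac{s}{4} + \frac{s^{2}}{4}$)
$L{\left(y \right)} = - 2 y$ ($L{\left(y \right)} = -2 + \left(2 + y \left(-2\right)\right) = -2 - \left(-2 + 2 y\right) = - 2 y$)
$-41 + L{\left(D{\left(1,Q{\left(-3 \right)} \right)} \right)} a{\left(4 \right)} = -41 + \left(-2\right) \left(- \frac{1}{6}\right) \left(-2 - 1 + \frac{4^{2}}{4}\right) = -41 + \frac{-2 - 1 + \frac{1}{4} \cdot 16}{3} = -41 + \frac{-2 - 1 + 4}{3} = -41 + \frac{1}{3} \cdot 1 = -41 + \frac{1}{3} = - \frac{122}{3}$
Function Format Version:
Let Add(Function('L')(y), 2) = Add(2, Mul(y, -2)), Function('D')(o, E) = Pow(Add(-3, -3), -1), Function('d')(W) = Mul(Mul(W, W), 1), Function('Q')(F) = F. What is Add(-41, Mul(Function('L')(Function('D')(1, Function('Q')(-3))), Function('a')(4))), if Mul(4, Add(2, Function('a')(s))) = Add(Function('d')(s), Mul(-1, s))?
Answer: Rational(-122, 3) ≈ -40.667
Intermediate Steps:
Function('d')(W) = Pow(W, 2) (Function('d')(W) = Mul(Pow(W, 2), 1) = Pow(W, 2))
Function('D')(o, E) = Rational(-1, 6) (Function('D')(o, E) = Pow(-6, -1) = Rational(-1, 6))
Function('a')(s) = Add(-2, Mul(Rational(-1, 4), s), Mul(Rational(1, 4), Pow(s, 2))) (Function('a')(s) = Add(-2, Mul(Rational(1, 4), Add(Pow(s, 2), Mul(-1, s)))) = Add(-2, Add(Mul(Rational(-1, 4), s), Mul(Rational(1, 4), Pow(s, 2)))) = Add(-2, Mul(Rational(-1, 4), s), Mul(Rational(1, 4), Pow(s, 2))))
Function('L')(y) = Mul(-2, y) (Function('L')(y) = Add(-2, Add(2, Mul(y, -2))) = Add(-2, Add(2, Mul(-2, y))) = Mul(-2, y))
Add(-41, Mul(Function('L')(Function('D')(1, Function('Q')(-3))), Function('a')(4))) = Add(-41, Mul(Mul(-2, Rational(-1, 6)), Add(-2, Mul(Rational(-1, 4), 4), Mul(Rational(1, 4), Pow(4, 2))))) = Add(-41, Mul(Rational(1, 3), Add(-2, -1, Mul(Rational(1, 4), 16)))) = Add(-41, Mul(Rational(1, 3), Add(-2, -1, 4))) = Add(-41, Mul(Rational(1, 3), 1)) = Add(-41, Rational(1, 3)) = Rational(-122, 3)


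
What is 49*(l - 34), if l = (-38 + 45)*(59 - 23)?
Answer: 10682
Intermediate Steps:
l = 252 (l = 7*36 = 252)
49*(l - 34) = 49*(252 - 34) = 49*218 = 10682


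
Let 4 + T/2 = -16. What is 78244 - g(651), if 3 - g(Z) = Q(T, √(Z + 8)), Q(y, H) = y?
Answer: 78201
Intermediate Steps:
T = -40 (T = -8 + 2*(-16) = -8 - 32 = -40)
g(Z) = 43 (g(Z) = 3 - 1*(-40) = 3 + 40 = 43)
78244 - g(651) = 78244 - 1*43 = 78244 - 43 = 78201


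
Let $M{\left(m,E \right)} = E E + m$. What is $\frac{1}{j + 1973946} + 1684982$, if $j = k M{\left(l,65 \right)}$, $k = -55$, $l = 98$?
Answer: $\frac{2925433733743}{1736181} \approx 1.685 \cdot 10^{6}$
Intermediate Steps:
$M{\left(m,E \right)} = m + E^{2}$ ($M{\left(m,E \right)} = E^{2} + m = m + E^{2}$)
$j = -237765$ ($j = - 55 \left(98 + 65^{2}\right) = - 55 \left(98 + 4225\right) = \left(-55\right) 4323 = -237765$)
$\frac{1}{j + 1973946} + 1684982 = \frac{1}{-237765 + 1973946} + 1684982 = \frac{1}{1736181} + 1684982 = \frac{2925433733743}{1736181}$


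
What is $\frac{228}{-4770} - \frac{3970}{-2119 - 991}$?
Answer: $\frac{303797}{247245} \approx 1.2287$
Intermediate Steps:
$\frac{228}{-4770} - \frac{3970}{-2119 - 991} = 228 \left(- \frac{1}{4770}\right) - \frac{3970}{-3110} = - \frac{38}{795} - - \frac{397}{311} = - \frac{38}{795} + \frac{397}{311} = \frac{303797}{247245}$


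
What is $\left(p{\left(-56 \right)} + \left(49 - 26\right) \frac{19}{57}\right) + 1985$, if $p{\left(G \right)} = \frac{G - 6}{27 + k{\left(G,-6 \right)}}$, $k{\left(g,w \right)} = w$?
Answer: $\frac{13928}{7} \approx 1989.7$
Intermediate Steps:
$p{\left(G \right)} = - \frac{2}{7} + \frac{G}{21}$ ($p{\left(G \right)} = \frac{G - 6}{27 - 6} = \frac{-6 + G}{21} = \left(-6 + G\right) \frac{1}{21} = - \frac{2}{7} + \frac{G}{21}$)
$\left(p{\left(-56 \right)} + \left(49 - 26\right) \frac{19}{57}\right) + 1985 = \left(\left(- \frac{2}{7} + \frac{1}{21} \left(-56\right)\right) + \left(49 - 26\right) \frac{19}{57}\right) + 1985 = \left(\left(- \frac{2}{7} - \frac{8}{3}\right) + 23 \cdot 19 \cdot \frac{1}{57}\right) + 1985 = \left(- \frac{62}{21} + 23 \cdot \frac{1}{3}\right) + 1985 = \left(- \frac{62}{21} + \frac{23}{3}\right) + 1985 = \frac{33}{7} + 1985 = \frac{13928}{7}$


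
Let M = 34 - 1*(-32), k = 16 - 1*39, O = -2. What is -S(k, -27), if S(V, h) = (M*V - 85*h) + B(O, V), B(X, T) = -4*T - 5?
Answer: -864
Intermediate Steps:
B(X, T) = -5 - 4*T
k = -23 (k = 16 - 39 = -23)
M = 66 (M = 34 + 32 = 66)
S(V, h) = -5 - 85*h + 62*V (S(V, h) = (66*V - 85*h) + (-5 - 4*V) = (-85*h + 66*V) + (-5 - 4*V) = -5 - 85*h + 62*V)
-S(k, -27) = -(-5 - 85*(-27) + 62*(-23)) = -(-5 + 2295 - 1426) = -1*864 = -864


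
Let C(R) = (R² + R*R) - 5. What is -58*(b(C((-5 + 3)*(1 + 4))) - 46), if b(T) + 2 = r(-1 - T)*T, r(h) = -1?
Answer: 14094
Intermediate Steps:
C(R) = -5 + 2*R² (C(R) = (R² + R²) - 5 = 2*R² - 5 = -5 + 2*R²)
b(T) = -2 - T
-58*(b(C((-5 + 3)*(1 + 4))) - 46) = -58*((-2 - (-5 + 2*((-5 + 3)*(1 + 4))²)) - 46) = -58*((-2 - (-5 + 2*(-2*5)²)) - 46) = -58*((-2 - (-5 + 2*(-10)²)) - 46) = -58*((-2 - (-5 + 2*100)) - 46) = -58*((-2 - (-5 + 200)) - 46) = -58*((-2 - 1*195) - 46) = -58*((-2 - 195) - 46) = -58*(-197 - 46) = -58*(-243) = 14094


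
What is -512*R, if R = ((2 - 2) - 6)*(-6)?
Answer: -18432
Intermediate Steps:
R = 36 (R = (0 - 6)*(-6) = -6*(-6) = 36)
-512*R = -512*36 = -18432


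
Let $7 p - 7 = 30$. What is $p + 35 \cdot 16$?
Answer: $\frac{3957}{7} \approx 565.29$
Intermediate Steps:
$p = \frac{37}{7}$ ($p = 1 + \frac{1}{7} \cdot 30 = 1 + \frac{30}{7} = \frac{37}{7} \approx 5.2857$)
$p + 35 \cdot 16 = \frac{37}{7} + 35 \cdot 16 = \frac{37}{7} + 560 = \frac{3957}{7}$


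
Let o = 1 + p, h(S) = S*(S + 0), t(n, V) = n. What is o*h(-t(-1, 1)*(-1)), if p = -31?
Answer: -30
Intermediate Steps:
h(S) = S**2 (h(S) = S*S = S**2)
o = -30 (o = 1 - 31 = -30)
o*h(-t(-1, 1)*(-1)) = -30*1**2 = -30*(-1)**2 = -30*1 = -30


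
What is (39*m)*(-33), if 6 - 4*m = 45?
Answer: 50193/4 ≈ 12548.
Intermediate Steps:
m = -39/4 (m = 3/2 - ¼*45 = 3/2 - 45/4 = -39/4 ≈ -9.7500)
(39*m)*(-33) = (39*(-39/4))*(-33) = -1521/4*(-33) = 50193/4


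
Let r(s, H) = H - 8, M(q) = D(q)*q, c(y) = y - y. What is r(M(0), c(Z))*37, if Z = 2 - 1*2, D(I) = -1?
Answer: -296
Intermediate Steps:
Z = 0 (Z = 2 - 2 = 0)
c(y) = 0
M(q) = -q
r(s, H) = -8 + H
r(M(0), c(Z))*37 = (-8 + 0)*37 = -8*37 = -296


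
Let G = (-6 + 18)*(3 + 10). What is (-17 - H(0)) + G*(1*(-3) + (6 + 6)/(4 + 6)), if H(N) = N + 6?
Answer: -1519/5 ≈ -303.80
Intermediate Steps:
H(N) = 6 + N
G = 156 (G = 12*13 = 156)
(-17 - H(0)) + G*(1*(-3) + (6 + 6)/(4 + 6)) = (-17 - (6 + 0)) + 156*(1*(-3) + (6 + 6)/(4 + 6)) = (-17 - 1*6) + 156*(-3 + 12/10) = (-17 - 6) + 156*(-3 + 12*(⅒)) = -23 + 156*(-3 + 6/5) = -23 + 156*(-9/5) = -23 - 1404/5 = -1519/5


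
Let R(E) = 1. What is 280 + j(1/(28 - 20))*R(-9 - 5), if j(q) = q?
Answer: 2241/8 ≈ 280.13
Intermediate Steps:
280 + j(1/(28 - 20))*R(-9 - 5) = 280 + 1/(28 - 20) = 280 + 1/8 = 2241/8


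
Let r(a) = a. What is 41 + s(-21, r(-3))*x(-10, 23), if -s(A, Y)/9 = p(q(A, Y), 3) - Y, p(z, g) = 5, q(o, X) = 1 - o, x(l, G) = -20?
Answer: 1481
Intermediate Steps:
s(A, Y) = -45 + 9*Y (s(A, Y) = -9*(5 - Y) = -45 + 9*Y)
41 + s(-21, r(-3))*x(-10, 23) = 41 + (-45 + 9*(-3))*(-20) = 41 + (-45 - 27)*(-20) = 41 - 72*(-20) = 41 + 1440 = 1481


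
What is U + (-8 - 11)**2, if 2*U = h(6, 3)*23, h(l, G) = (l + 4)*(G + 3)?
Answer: 1051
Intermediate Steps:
h(l, G) = (3 + G)*(4 + l) (h(l, G) = (4 + l)*(3 + G) = (3 + G)*(4 + l))
U = 690 (U = ((12 + 3*6 + 4*3 + 3*6)*23)/2 = ((12 + 18 + 12 + 18)*23)/2 = (60*23)/2 = (1/2)*1380 = 690)
U + (-8 - 11)**2 = 690 + (-8 - 11)**2 = 690 + (-19)**2 = 690 + 361 = 1051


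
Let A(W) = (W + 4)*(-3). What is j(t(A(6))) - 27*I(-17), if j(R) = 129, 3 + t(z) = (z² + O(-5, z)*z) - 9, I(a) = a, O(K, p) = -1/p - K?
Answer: 588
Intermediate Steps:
O(K, p) = -K - 1/p
A(W) = -12 - 3*W (A(W) = (4 + W)*(-3) = -12 - 3*W)
t(z) = -12 + z² + z*(5 - 1/z) (t(z) = -3 + ((z² + (-1*(-5) - 1/z)*z) - 9) = -3 + ((z² + (5 - 1/z)*z) - 9) = -3 + ((z² + z*(5 - 1/z)) - 9) = -3 + (-9 + z² + z*(5 - 1/z)) = -12 + z² + z*(5 - 1/z))
j(t(A(6))) - 27*I(-17) = 129 - 27*(-17) = 129 + 459 = 588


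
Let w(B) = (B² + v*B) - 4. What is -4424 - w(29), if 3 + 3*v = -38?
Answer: -14594/3 ≈ -4864.7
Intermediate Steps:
v = -41/3 (v = -1 + (⅓)*(-38) = -1 - 38/3 = -41/3 ≈ -13.667)
w(B) = -4 + B² - 41*B/3 (w(B) = (B² - 41*B/3) - 4 = -4 + B² - 41*B/3)
-4424 - w(29) = -4424 - (-4 + 29² - 41/3*29) = -4424 - (-4 + 841 - 1189/3) = -4424 - 1*1322/3 = -4424 - 1322/3 = -14594/3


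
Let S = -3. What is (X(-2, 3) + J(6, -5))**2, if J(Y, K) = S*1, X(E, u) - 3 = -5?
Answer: 25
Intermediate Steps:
X(E, u) = -2 (X(E, u) = 3 - 5 = -2)
J(Y, K) = -3 (J(Y, K) = -3*1 = -3)
(X(-2, 3) + J(6, -5))**2 = (-2 - 3)**2 = (-5)**2 = 25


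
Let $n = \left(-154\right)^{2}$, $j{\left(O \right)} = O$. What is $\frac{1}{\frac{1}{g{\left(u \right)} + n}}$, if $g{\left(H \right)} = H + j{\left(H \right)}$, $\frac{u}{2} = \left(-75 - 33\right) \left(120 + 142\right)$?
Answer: $-89468$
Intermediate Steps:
$u = -56592$ ($u = 2 \left(-75 - 33\right) \left(120 + 142\right) = 2 \left(\left(-108\right) 262\right) = 2 \left(-28296\right) = -56592$)
$g{\left(H \right)} = 2 H$ ($g{\left(H \right)} = H + H = 2 H$)
$n = 23716$
$\frac{1}{\frac{1}{g{\left(u \right)} + n}} = \frac{1}{\frac{1}{2 \left(-56592\right) + 23716}} = \frac{1}{\frac{1}{-113184 + 23716}} = \frac{1}{\frac{1}{-89468}} = \frac{1}{- \frac{1}{89468}} = -89468$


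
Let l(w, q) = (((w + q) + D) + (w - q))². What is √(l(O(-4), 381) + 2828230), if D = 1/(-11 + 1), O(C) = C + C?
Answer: √282848921/10 ≈ 1681.8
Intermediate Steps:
O(C) = 2*C
D = -⅒ (D = 1/(-10) = -⅒ ≈ -0.10000)
l(w, q) = (-⅒ + 2*w)² (l(w, q) = (((w + q) - ⅒) + (w - q))² = (((q + w) - ⅒) + (w - q))² = ((-⅒ + q + w) + (w - q))² = (-⅒ + 2*w)²)
√(l(O(-4), 381) + 2828230) = √((-1 + 20*(2*(-4)))²/100 + 2828230) = √((-1 + 20*(-8))²/100 + 2828230) = √((-1 - 160)²/100 + 2828230) = √((1/100)*(-161)² + 2828230) = √((1/100)*25921 + 2828230) = √(25921/100 + 2828230) = √(282848921/100) = √282848921/10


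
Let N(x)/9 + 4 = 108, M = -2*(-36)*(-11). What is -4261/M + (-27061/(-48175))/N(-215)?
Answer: 148269747/27556100 ≈ 5.3807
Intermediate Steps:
M = -792 (M = 72*(-11) = -792)
N(x) = 936 (N(x) = -36 + 9*108 = -36 + 972 = 936)
-4261/M + (-27061/(-48175))/N(-215) = -4261/(-792) - 27061/(-48175)/936 = -4261*(-1/792) - 27061*(-1/48175)*(1/936) = 4261/792 + (27061/48175)*(1/936) = 4261/792 + 27061/45091800 = 148269747/27556100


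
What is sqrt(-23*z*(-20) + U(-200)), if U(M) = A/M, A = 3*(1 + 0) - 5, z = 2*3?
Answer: 11*sqrt(2281)/10 ≈ 52.536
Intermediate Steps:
z = 6
A = -2 (A = 3*1 - 5 = 3 - 5 = -2)
U(M) = -2/M
sqrt(-23*z*(-20) + U(-200)) = sqrt(-23*6*(-20) - 2/(-200)) = sqrt(-138*(-20) - 2*(-1/200)) = sqrt(2760 + 1/100) = sqrt(276001/100) = 11*sqrt(2281)/10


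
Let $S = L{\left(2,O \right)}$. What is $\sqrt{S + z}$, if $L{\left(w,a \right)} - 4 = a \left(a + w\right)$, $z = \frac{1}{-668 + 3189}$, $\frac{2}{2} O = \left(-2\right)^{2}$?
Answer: $\frac{\sqrt{177954869}}{2521} \approx 5.2915$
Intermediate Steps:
$O = 4$ ($O = \left(-2\right)^{2} = 4$)
$z = \frac{1}{2521} \approx 0.00039667$
$L{\left(w,a \right)} = 4 + a \left(a + w\right)$
$S = 28$ ($S = 4 + 4^{2} + 4 \cdot 2 = 4 + 16 + 8 = 28$)
$\sqrt{S + z} = \sqrt{28 + \frac{1}{2521}} = \sqrt{\frac{70589}{2521}} = \frac{\sqrt{177954869}}{2521}$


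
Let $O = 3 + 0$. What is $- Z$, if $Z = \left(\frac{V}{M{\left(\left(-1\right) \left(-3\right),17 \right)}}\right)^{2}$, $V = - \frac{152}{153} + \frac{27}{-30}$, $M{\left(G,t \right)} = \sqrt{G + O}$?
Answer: $- \frac{8392609}{14045400} \approx -0.59753$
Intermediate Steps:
$O = 3$
$M{\left(G,t \right)} = \sqrt{3 + G}$ ($M{\left(G,t \right)} = \sqrt{G + 3} = \sqrt{3 + G}$)
$V = - \frac{2897}{1530}$ ($V = \left(-152\right) \frac{1}{153} + 27 \left(- \frac{1}{30}\right) = - \frac{152}{153} - \frac{9}{10} = - \frac{2897}{1530} \approx -1.8935$)
$Z = \frac{8392609}{14045400}$ ($Z = \left(- \frac{2897}{1530 \sqrt{3 - -3}}\right)^{2} = \left(- \frac{2897}{1530 \sqrt{3 + 3}}\right)^{2} = \left(- \frac{2897}{1530 \sqrt{6}}\right)^{2} = \left(- \frac{2897 \frac{\sqrt{6}}{6}}{1530}\right)^{2} = \left(- \frac{2897 \sqrt{6}}{9180}\right)^{2} = \frac{8392609}{14045400} \approx 0.59753$)
$- Z = \left(-1\right) \frac{8392609}{14045400} = - \frac{8392609}{14045400}$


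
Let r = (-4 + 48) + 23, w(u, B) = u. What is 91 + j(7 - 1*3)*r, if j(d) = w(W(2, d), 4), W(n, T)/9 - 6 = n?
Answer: 4915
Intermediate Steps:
W(n, T) = 54 + 9*n
r = 67 (r = 44 + 23 = 67)
j(d) = 72 (j(d) = 54 + 9*2 = 54 + 18 = 72)
91 + j(7 - 1*3)*r = 91 + 72*67 = 91 + 4824 = 4915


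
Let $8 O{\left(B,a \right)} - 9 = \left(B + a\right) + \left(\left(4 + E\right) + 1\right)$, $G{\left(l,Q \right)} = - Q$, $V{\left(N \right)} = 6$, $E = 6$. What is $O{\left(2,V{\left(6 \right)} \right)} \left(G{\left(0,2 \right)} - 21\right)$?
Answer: $- \frac{161}{2} \approx -80.5$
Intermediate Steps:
$O{\left(B,a \right)} = \frac{5}{2} + \frac{B}{8} + \frac{a}{8}$ ($O{\left(B,a \right)} = \frac{9}{8} + \frac{\left(B + a\right) + \left(\left(4 + 6\right) + 1\right)}{8} = \frac{9}{8} + \frac{\left(B + a\right) + \left(10 + 1\right)}{8} = \frac{9}{8} + \frac{\left(B + a\right) + 11}{8} = \frac{9}{8} + \frac{11 + B + a}{8} = \frac{9}{8} + \left(\frac{11}{8} + \frac{B}{8} + \frac{a}{8}\right) = \frac{5}{2} + \frac{B}{8} + \frac{a}{8}$)
$O{\left(2,V{\left(6 \right)} \right)} \left(G{\left(0,2 \right)} - 21\right) = \left(\frac{5}{2} + \frac{1}{8} \cdot 2 + \frac{1}{8} \cdot 6\right) \left(\left(-1\right) 2 - 21\right) = \left(\frac{5}{2} + \frac{1}{4} + \frac{3}{4}\right) \left(-2 - 21\right) = \frac{7}{2} \left(-23\right) = - \frac{161}{2}$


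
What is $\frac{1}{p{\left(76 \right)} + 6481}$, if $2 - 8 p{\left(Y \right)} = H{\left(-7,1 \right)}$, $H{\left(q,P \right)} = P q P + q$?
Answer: $\frac{1}{6483} \approx 0.00015425$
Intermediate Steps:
$H{\left(q,P \right)} = q + q P^{2}$ ($H{\left(q,P \right)} = q P^{2} + q = q + q P^{2}$)
$p{\left(Y \right)} = 2$ ($p{\left(Y \right)} = \frac{1}{4} - \frac{\left(-7\right) \left(1 + 1^{2}\right)}{8} = \frac{1}{4} - \frac{\left(-7\right) \left(1 + 1\right)}{8} = \frac{1}{4} - \frac{\left(-7\right) 2}{8} = \frac{1}{4} - - \frac{7}{4} = \frac{1}{4} + \frac{7}{4} = 2$)
$\frac{1}{p{\left(76 \right)} + 6481} = \frac{1}{2 + 6481} = \frac{1}{6483}$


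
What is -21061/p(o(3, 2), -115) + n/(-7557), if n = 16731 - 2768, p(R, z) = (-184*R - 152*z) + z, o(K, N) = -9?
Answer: -424748200/143741697 ≈ -2.9549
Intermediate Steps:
p(R, z) = -184*R - 151*z
n = 13963
-21061/p(o(3, 2), -115) + n/(-7557) = -21061/(-184*(-9) - 151*(-115)) + 13963/(-7557) = -21061/(1656 + 17365) + 13963*(-1/7557) = -21061/19021 - 13963/7557 = -424748200/143741697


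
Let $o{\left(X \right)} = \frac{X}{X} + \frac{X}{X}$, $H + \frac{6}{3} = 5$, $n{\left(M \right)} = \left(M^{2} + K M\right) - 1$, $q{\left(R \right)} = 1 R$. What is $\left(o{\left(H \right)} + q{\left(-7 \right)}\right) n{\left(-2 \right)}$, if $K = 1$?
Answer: $-5$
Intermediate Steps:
$q{\left(R \right)} = R$
$n{\left(M \right)} = -1 + M + M^{2}$ ($n{\left(M \right)} = \left(M^{2} + 1 M\right) - 1 = \left(M^{2} + M\right) - 1 = \left(M + M^{2}\right) - 1 = -1 + M + M^{2}$)
$H = 3$ ($H = -2 + 5 = 3$)
$o{\left(X \right)} = 2$ ($o{\left(X \right)} = 1 + 1 = 2$)
$\left(o{\left(H \right)} + q{\left(-7 \right)}\right) n{\left(-2 \right)} = \left(2 - 7\right) \left(-1 - 2 + \left(-2\right)^{2}\right) = - 5 \left(-1 - 2 + 4\right) = \left(-5\right) 1 = -5$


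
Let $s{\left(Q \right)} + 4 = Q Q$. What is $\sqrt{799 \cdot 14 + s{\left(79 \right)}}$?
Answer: $\sqrt{17423} \approx 132.0$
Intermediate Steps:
$s{\left(Q \right)} = -4 + Q^{2}$ ($s{\left(Q \right)} = -4 + Q Q = -4 + Q^{2}$)
$\sqrt{799 \cdot 14 + s{\left(79 \right)}} = \sqrt{799 \cdot 14 - \left(4 - 79^{2}\right)} = \sqrt{11186 + \left(-4 + 6241\right)} = \sqrt{11186 + 6237} = \sqrt{17423}$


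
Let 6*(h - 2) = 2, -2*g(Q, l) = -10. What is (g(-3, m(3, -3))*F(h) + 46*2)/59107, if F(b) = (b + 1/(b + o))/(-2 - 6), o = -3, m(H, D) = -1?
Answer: 4391/2837136 ≈ 0.0015477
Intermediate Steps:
g(Q, l) = 5 (g(Q, l) = -½*(-10) = 5)
h = 7/3 (h = 2 + (⅙)*2 = 2 + ⅓ = 7/3 ≈ 2.3333)
F(b) = -b/8 - 1/(8*(-3 + b)) (F(b) = (b + 1/(b - 3))/(-2 - 6) = (b + 1/(-3 + b))/(-8) = (b + 1/(-3 + b))*(-⅛) = -b/8 - 1/(8*(-3 + b)))
(g(-3, m(3, -3))*F(h) + 46*2)/59107 = (5*((-1 - (7/3)² + 3*(7/3))/(8*(-3 + 7/3))) + 46*2)/59107 = (5*((-1 - 1*49/9 + 7)/(8*(-⅔))) + 92)*(1/59107) = (5*((⅛)*(-3/2)*(-1 - 49/9 + 7)) + 92)*(1/59107) = (5*((⅛)*(-3/2)*(5/9)) + 92)*(1/59107) = (5*(-5/48) + 92)*(1/59107) = (-25/48 + 92)*(1/59107) = (4391/48)*(1/59107) = 4391/2837136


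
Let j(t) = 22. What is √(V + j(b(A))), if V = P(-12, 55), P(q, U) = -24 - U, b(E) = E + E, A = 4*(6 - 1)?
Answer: I*√57 ≈ 7.5498*I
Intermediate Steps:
A = 20 (A = 4*5 = 20)
b(E) = 2*E
V = -79 (V = -24 - 1*55 = -24 - 55 = -79)
√(V + j(b(A))) = √(-79 + 22) = √(-57) = I*√57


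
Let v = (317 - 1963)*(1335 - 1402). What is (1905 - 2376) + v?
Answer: 109811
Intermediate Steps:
v = 110282 (v = -1646*(-67) = 110282)
(1905 - 2376) + v = (1905 - 2376) + 110282 = -471 + 110282 = 109811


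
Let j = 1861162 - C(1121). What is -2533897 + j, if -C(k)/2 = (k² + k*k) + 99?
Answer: 4354027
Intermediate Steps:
C(k) = -198 - 4*k² (C(k) = -2*((k² + k*k) + 99) = -2*((k² + k²) + 99) = -2*(2*k² + 99) = -2*(99 + 2*k²) = -198 - 4*k²)
j = 6887924 (j = 1861162 - (-198 - 4*1121²) = 1861162 - (-198 - 4*1256641) = 1861162 - (-198 - 5026564) = 1861162 - 1*(-5026762) = 1861162 + 5026762 = 6887924)
-2533897 + j = -2533897 + 6887924 = 4354027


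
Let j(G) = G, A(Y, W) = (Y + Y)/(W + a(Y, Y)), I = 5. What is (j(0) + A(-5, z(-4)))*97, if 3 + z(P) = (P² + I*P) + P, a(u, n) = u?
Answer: 485/8 ≈ 60.625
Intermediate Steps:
z(P) = -3 + P² + 6*P (z(P) = -3 + ((P² + 5*P) + P) = -3 + (P² + 6*P) = -3 + P² + 6*P)
A(Y, W) = 2*Y/(W + Y) (A(Y, W) = (Y + Y)/(W + Y) = (2*Y)/(W + Y) = 2*Y/(W + Y))
(j(0) + A(-5, z(-4)))*97 = (0 + 2*(-5)/((-3 + (-4)² + 6*(-4)) - 5))*97 = (0 + 2*(-5)/((-3 + 16 - 24) - 5))*97 = (0 + 2*(-5)/(-11 - 5))*97 = (0 + 2*(-5)/(-16))*97 = (0 + 2*(-5)*(-1/16))*97 = (0 + 5/8)*97 = (5/8)*97 = 485/8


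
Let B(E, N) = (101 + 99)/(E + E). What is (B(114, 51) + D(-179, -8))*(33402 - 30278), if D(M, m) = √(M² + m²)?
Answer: 156200/57 + 3124*√32105 ≈ 5.6250e+5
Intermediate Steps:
B(E, N) = 100/E (B(E, N) = 200/((2*E)) = 200*(1/(2*E)) = 100/E)
(B(114, 51) + D(-179, -8))*(33402 - 30278) = (100/114 + √((-179)² + (-8)²))*(33402 - 30278) = (100*(1/114) + √(32041 + 64))*3124 = (50/57 + √32105)*3124 = 156200/57 + 3124*√32105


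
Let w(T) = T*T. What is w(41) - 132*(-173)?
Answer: 24517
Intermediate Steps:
w(T) = T**2
w(41) - 132*(-173) = 41**2 - 132*(-173) = 1681 + 22836 = 24517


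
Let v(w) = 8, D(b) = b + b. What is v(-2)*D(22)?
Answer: 352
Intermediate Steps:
D(b) = 2*b
v(-2)*D(22) = 8*(2*22) = 8*44 = 352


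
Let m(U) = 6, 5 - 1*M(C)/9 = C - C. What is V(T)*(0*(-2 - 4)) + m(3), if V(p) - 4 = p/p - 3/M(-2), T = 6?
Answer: 6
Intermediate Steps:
M(C) = 45 (M(C) = 45 - 9*(C - C) = 45 - 9*0 = 45 + 0 = 45)
V(p) = 74/15 (V(p) = 4 + (p/p - 3/45) = 4 + (1 - 3*1/45) = 4 + (1 - 1/15) = 4 + 14/15 = 74/15)
V(T)*(0*(-2 - 4)) + m(3) = 74*(0*(-2 - 4))/15 + 6 = 74*(0*(-6))/15 + 6 = (74/15)*0 + 6 = 0 + 6 = 6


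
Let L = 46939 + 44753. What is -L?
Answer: -91692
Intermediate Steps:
L = 91692
-L = -1*91692 = -91692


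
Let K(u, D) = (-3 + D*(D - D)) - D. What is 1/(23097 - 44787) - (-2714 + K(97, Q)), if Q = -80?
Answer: 57196529/21690 ≈ 2637.0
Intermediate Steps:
K(u, D) = -3 - D (K(u, D) = (-3 + D*0) - D = (-3 + 0) - D = -3 - D)
1/(23097 - 44787) - (-2714 + K(97, Q)) = 1/(23097 - 44787) - (-2714 + (-3 - 1*(-80))) = 1/(-21690) - (-2714 + (-3 + 80)) = -1/21690 - (-2714 + 77) = -1/21690 - 1*(-2637) = -1/21690 + 2637 = 57196529/21690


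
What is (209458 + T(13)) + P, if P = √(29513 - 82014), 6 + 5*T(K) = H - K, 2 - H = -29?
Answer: 1047302/5 + I*√52501 ≈ 2.0946e+5 + 229.13*I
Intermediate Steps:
H = 31 (H = 2 - 1*(-29) = 2 + 29 = 31)
T(K) = 5 - K/5 (T(K) = -6/5 + (31 - K)/5 = -6/5 + (31/5 - K/5) = 5 - K/5)
P = I*√52501 (P = √(-52501) = I*√52501 ≈ 229.13*I)
(209458 + T(13)) + P = (209458 + (5 - ⅕*13)) + I*√52501 = (209458 + (5 - 13/5)) + I*√52501 = (209458 + 12/5) + I*√52501 = 1047302/5 + I*√52501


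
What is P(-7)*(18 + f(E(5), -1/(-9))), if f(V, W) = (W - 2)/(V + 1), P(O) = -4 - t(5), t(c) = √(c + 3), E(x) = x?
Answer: -1910/27 - 955*√2/27 ≈ -120.76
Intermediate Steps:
t(c) = √(3 + c)
P(O) = -4 - 2*√2 (P(O) = -4 - √(3 + 5) = -4 - √8 = -4 - 2*√2)
f(V, W) = (-2 + W)/(1 + V)
P(-7)*(18 + f(E(5), -1/(-9))) = (-4 - 2*√2)*(18 + (-2 - 1/(-9))/(1 + 5)) = (-4 - 2*√2)*(18 + (-2 - 1*(-⅑))/6) = (-4 - 2*√2)*(18 + (-2 + ⅑)/6) = (-4 - 2*√2)*(18 + (⅙)*(-17/9)) = (-4 - 2*√2)*(18 - 17/54) = (-4 - 2*√2)*(955/54) = -1910/27 - 955*√2/27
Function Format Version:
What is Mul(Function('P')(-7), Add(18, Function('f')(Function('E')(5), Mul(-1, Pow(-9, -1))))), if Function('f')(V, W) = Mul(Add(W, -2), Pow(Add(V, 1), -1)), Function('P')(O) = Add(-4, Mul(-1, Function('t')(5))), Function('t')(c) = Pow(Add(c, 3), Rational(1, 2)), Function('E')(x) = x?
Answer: Add(Rational(-1910, 27), Mul(Rational(-955, 27), Pow(2, Rational(1, 2)))) ≈ -120.76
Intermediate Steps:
Function('t')(c) = Pow(Add(3, c), Rational(1, 2))
Function('P')(O) = Add(-4, Mul(-2, Pow(2, Rational(1, 2)))) (Function('P')(O) = Add(-4, Mul(-1, Pow(Add(3, 5), Rational(1, 2)))) = Add(-4, Mul(-1, Pow(8, Rational(1, 2)))) = Add(-4, Mul(-1, Mul(2, Pow(2, Rational(1, 2))))) = Add(-4, Mul(-2, Pow(2, Rational(1, 2)))))
Function('f')(V, W) = Mul(Pow(Add(1, V), -1), Add(-2, W)) (Function('f')(V, W) = Mul(Add(-2, W), Pow(Add(1, V), -1)) = Mul(Pow(Add(1, V), -1), Add(-2, W)))
Mul(Function('P')(-7), Add(18, Function('f')(Function('E')(5), Mul(-1, Pow(-9, -1))))) = Mul(Add(-4, Mul(-2, Pow(2, Rational(1, 2)))), Add(18, Mul(Pow(Add(1, 5), -1), Add(-2, Mul(-1, Pow(-9, -1)))))) = Mul(Add(-4, Mul(-2, Pow(2, Rational(1, 2)))), Add(18, Mul(Pow(6, -1), Add(-2, Mul(-1, Rational(-1, 9)))))) = Mul(Add(-4, Mul(-2, Pow(2, Rational(1, 2)))), Add(18, Mul(Rational(1, 6), Add(-2, Rational(1, 9))))) = Mul(Add(-4, Mul(-2, Pow(2, Rational(1, 2)))), Add(18, Mul(Rational(1, 6), Rational(-17, 9)))) = Mul(Add(-4, Mul(-2, Pow(2, Rational(1, 2)))), Add(18, Rational(-17, 54))) = Mul(Add(-4, Mul(-2, Pow(2, Rational(1, 2)))), Rational(955, 54)) = Add(Rational(-1910, 27), Mul(Rational(-955, 27), Pow(2, Rational(1, 2))))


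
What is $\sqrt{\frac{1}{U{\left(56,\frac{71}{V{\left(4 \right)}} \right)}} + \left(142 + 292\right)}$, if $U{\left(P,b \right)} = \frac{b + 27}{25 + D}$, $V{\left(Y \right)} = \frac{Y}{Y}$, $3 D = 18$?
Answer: $\frac{\sqrt{85126}}{14} \approx 20.84$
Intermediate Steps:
$D = 6$ ($D = \frac{1}{3} \cdot 18 = 6$)
$V{\left(Y \right)} = 1$
$U{\left(P,b \right)} = \frac{27}{31} + \frac{b}{31}$ ($U{\left(P,b \right)} = \frac{b + 27}{25 + 6} = \frac{27 + b}{31} = \left(27 + b\right) \frac{1}{31} = \frac{27}{31} + \frac{b}{31}$)
$\sqrt{\frac{1}{U{\left(56,\frac{71}{V{\left(4 \right)}} \right)}} + \left(142 + 292\right)} = \sqrt{\frac{1}{\frac{27}{31} + \frac{71 \cdot 1^{-1}}{31}} + \left(142 + 292\right)} = \sqrt{\frac{1}{\frac{27}{31} + \frac{71 \cdot 1}{31}} + 434} = \sqrt{\frac{1}{\frac{27}{31} + \frac{1}{31} \cdot 71} + 434} = \sqrt{\frac{1}{\frac{27}{31} + \frac{71}{31}} + 434} = \sqrt{\frac{1}{\frac{98}{31}} + 434} = \sqrt{\frac{31}{98} + 434} = \sqrt{\frac{42563}{98}} = \frac{\sqrt{85126}}{14}$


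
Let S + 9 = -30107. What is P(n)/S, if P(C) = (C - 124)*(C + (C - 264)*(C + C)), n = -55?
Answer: 6271265/30116 ≈ 208.24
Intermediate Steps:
S = -30116 (S = -9 - 30107 = -30116)
P(C) = (-124 + C)*(C + 2*C*(-264 + C)) (P(C) = (-124 + C)*(C + (-264 + C)*(2*C)) = (-124 + C)*(C + 2*C*(-264 + C)))
P(n)/S = -55*(65348 - 775*(-55) + 2*(-55)²)/(-30116) = -55*(65348 + 42625 + 2*3025)*(-1/30116) = -55*(65348 + 42625 + 6050)*(-1/30116) = -55*114023*(-1/30116) = -6271265*(-1/30116) = 6271265/30116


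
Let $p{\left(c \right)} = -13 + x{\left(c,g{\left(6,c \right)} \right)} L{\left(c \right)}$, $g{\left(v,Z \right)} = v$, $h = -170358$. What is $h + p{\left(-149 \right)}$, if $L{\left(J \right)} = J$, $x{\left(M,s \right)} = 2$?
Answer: $-170669$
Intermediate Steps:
$p{\left(c \right)} = -13 + 2 c$
$h + p{\left(-149 \right)} = -170358 + \left(-13 + 2 \left(-149\right)\right) = -170358 - 311 = -170669$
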